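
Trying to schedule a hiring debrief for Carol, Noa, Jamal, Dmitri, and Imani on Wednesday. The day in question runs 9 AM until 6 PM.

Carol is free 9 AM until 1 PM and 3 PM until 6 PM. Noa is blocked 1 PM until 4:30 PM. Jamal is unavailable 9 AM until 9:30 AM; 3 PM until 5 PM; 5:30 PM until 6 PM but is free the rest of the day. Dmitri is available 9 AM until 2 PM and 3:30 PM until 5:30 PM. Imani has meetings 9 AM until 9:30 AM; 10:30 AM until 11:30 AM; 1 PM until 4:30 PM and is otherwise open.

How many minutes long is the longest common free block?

90

Carol free: 09:00-13:00, 15:00-18:00.
Noa free: 09:00-13:00, 16:30-18:00 (invert busy blocks within the working day).
Jamal free: 09:30-15:00, 17:00-17:30 (invert busy blocks within the working day).
Dmitri free: 09:00-14:00, 15:30-17:30.
Imani free: 09:30-10:30, 11:30-13:00, 16:30-18:00 (invert busy blocks within the working day).
Carol ∩ Noa: 09:00-13:00, 16:30-18:00.
Carol ∩ Noa ∩ Jamal: 09:30-13:00, 17:00-17:30.
Carol ∩ Noa ∩ Jamal ∩ Dmitri: 09:30-13:00, 17:00-17:30.
Carol ∩ Noa ∩ Jamal ∩ Dmitri ∩ Imani: 09:30-10:30, 11:30-13:00, 17:00-17:30.
Those are the intersection windows.
The longest is 11:30-13:00 at 90 minutes.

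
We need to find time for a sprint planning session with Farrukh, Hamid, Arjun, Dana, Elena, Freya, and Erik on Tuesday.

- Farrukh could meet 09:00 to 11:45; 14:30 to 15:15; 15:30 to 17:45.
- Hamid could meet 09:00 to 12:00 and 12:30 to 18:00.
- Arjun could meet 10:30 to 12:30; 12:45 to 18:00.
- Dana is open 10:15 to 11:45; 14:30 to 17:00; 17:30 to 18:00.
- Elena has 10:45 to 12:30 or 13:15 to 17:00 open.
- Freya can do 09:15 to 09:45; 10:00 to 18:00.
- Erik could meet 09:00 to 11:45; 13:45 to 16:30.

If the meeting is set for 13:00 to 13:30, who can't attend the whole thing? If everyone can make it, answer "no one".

Farrukh: not fully free for 13:00-13:30. Hamid: free for 13:00-13:30. Arjun: free for 13:00-13:30. Dana: not fully free for 13:00-13:30. Elena: not fully free for 13:00-13:30. Freya: free for 13:00-13:30. Erik: not fully free for 13:00-13:30.

Dana, Elena, Erik, Farrukh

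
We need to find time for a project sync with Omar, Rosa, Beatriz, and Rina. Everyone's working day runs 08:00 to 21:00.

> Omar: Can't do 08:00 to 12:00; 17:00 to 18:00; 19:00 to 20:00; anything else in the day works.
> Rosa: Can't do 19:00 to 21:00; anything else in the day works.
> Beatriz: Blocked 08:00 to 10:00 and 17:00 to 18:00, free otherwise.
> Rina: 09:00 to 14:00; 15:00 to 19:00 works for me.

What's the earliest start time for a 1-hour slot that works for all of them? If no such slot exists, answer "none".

Omar free: 12:00-17:00, 18:00-19:00, 20:00-21:00 (invert busy blocks within the working day).
Rosa free: 08:00-19:00 (invert busy blocks within the working day).
Beatriz free: 10:00-17:00, 18:00-21:00 (invert busy blocks within the working day).
Rina free: 09:00-14:00, 15:00-19:00.
Omar ∩ Rosa: 12:00-17:00, 18:00-19:00.
Omar ∩ Rosa ∩ Beatriz: 12:00-17:00, 18:00-19:00.
Omar ∩ Rosa ∩ Beatriz ∩ Rina: 12:00-14:00, 15:00-17:00, 18:00-19:00.
The first common window of at least 60 minutes is 12:00-14:00, so the earliest start is 12:00.

12:00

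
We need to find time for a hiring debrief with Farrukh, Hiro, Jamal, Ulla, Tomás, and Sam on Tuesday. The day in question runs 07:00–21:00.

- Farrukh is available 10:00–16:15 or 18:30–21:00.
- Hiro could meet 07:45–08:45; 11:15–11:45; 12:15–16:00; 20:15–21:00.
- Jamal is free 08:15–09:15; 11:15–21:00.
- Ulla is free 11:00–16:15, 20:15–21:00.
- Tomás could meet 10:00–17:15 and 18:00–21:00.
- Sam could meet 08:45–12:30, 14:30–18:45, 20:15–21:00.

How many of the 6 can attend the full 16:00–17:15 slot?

3

Jamal, Tomás, and Sam can make the full 16:00-17:15 slot — that's 3.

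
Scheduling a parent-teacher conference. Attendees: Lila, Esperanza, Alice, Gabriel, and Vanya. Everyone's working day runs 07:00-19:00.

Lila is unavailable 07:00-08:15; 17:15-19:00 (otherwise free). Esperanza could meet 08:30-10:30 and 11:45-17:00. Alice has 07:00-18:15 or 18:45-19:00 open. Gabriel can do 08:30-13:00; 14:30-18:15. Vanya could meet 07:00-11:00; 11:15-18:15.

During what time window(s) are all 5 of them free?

Lila free: 08:15-17:15 (invert busy blocks within the working day).
Esperanza free: 08:30-10:30, 11:45-17:00.
Alice free: 07:00-18:15, 18:45-19:00.
Gabriel free: 08:30-13:00, 14:30-18:15.
Vanya free: 07:00-11:00, 11:15-18:15.
Lila ∩ Esperanza: 08:30-10:30, 11:45-17:00.
Lila ∩ Esperanza ∩ Alice: 08:30-10:30, 11:45-17:00.
Lila ∩ Esperanza ∩ Alice ∩ Gabriel: 08:30-10:30, 11:45-13:00, 14:30-17:00.
Lila ∩ Esperanza ∩ Alice ∩ Gabriel ∩ Vanya: 08:30-10:30, 11:45-13:00, 14:30-17:00.

08:30-10:30, 11:45-13:00, 14:30-17:00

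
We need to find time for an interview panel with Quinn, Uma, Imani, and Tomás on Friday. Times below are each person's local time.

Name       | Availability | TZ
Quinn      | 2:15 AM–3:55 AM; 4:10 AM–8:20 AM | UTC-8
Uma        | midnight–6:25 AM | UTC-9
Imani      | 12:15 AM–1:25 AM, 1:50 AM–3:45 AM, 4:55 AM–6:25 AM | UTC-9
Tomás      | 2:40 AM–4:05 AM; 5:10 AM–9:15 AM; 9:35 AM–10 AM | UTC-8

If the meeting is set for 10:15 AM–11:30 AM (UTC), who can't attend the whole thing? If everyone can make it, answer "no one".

Imani, Tomás

Quinn in UTC: 10:15-11:55, 12:10-16:20 (add 8h to convert from UTC-8).
Uma in UTC: 09:00-15:25 (add 9h to convert from UTC-9).
Imani in UTC: 09:15-10:25, 10:50-12:45, 13:55-15:25 (add 9h to convert from UTC-9).
Tomás in UTC: 10:40-12:05, 13:10-17:15, 17:35-18:00 (add 8h to convert from UTC-8).
Quinn: free for 10:15-11:30. Uma: free for 10:15-11:30. Imani: not fully free for 10:15-11:30. Tomás: not fully free for 10:15-11:30.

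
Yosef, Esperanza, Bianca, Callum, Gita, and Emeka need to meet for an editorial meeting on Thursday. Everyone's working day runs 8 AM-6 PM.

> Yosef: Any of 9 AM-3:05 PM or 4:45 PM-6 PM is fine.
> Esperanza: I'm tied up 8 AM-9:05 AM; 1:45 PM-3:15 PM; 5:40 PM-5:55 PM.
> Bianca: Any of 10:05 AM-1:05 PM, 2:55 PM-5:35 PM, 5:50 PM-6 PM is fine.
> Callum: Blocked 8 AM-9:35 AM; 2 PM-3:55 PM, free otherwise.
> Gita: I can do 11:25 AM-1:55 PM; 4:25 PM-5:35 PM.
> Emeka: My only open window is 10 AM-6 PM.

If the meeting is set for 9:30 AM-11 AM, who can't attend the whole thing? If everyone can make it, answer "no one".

Bianca, Callum, Emeka, Gita

Yosef free: 09:00-15:05, 16:45-18:00.
Esperanza free: 09:05-13:45, 15:15-17:40, 17:55-18:00 (invert busy blocks within the working day).
Bianca free: 10:05-13:05, 14:55-17:35, 17:50-18:00.
Callum free: 09:35-14:00, 15:55-18:00 (invert busy blocks within the working day).
Gita free: 11:25-13:55, 16:25-17:35.
Emeka free: 10:00-18:00.
Yosef: free for 09:30-11:00. Esperanza: free for 09:30-11:00. Bianca: not fully free for 09:30-11:00. Callum: not fully free for 09:30-11:00. Gita: not fully free for 09:30-11:00. Emeka: not fully free for 09:30-11:00.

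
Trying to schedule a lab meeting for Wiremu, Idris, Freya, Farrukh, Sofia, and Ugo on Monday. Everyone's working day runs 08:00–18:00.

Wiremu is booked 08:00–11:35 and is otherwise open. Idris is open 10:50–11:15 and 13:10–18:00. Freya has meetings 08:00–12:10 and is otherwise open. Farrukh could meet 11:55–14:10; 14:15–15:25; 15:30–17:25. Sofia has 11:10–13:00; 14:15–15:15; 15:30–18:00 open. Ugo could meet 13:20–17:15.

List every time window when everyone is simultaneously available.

Wiremu free: 11:35-18:00 (invert busy blocks within the working day).
Idris free: 10:50-11:15, 13:10-18:00.
Freya free: 12:10-18:00 (invert busy blocks within the working day).
Farrukh free: 11:55-14:10, 14:15-15:25, 15:30-17:25.
Sofia free: 11:10-13:00, 14:15-15:15, 15:30-18:00.
Ugo free: 13:20-17:15.
Wiremu ∩ Idris: 13:10-18:00.
Wiremu ∩ Idris ∩ Freya: 13:10-18:00.
Wiremu ∩ Idris ∩ Freya ∩ Farrukh: 13:10-14:10, 14:15-15:25, 15:30-17:25.
Wiremu ∩ Idris ∩ Freya ∩ Farrukh ∩ Sofia: 14:15-15:15, 15:30-17:25.
Wiremu ∩ Idris ∩ Freya ∩ Farrukh ∩ Sofia ∩ Ugo: 14:15-15:15, 15:30-17:15.

14:15-15:15, 15:30-17:15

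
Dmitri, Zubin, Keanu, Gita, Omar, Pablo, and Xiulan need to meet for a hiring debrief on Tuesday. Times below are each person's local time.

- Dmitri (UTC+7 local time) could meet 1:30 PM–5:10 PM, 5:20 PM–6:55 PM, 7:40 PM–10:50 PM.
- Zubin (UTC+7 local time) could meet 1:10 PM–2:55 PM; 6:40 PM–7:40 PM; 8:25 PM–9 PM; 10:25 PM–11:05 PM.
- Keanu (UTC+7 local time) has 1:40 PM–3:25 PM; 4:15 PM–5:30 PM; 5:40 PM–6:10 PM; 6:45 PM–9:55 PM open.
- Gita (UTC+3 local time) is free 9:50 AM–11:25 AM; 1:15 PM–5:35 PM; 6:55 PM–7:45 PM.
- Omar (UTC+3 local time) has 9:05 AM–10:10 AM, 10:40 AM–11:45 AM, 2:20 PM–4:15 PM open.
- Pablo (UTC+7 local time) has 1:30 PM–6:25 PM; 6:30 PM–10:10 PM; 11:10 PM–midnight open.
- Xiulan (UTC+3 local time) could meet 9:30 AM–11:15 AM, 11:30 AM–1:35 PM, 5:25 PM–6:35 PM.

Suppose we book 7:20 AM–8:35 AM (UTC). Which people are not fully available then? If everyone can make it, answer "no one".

Dmitri in UTC: 06:30-10:10, 10:20-11:55, 12:40-15:50 (subtract 7h to convert from UTC+7).
Zubin in UTC: 06:10-07:55, 11:40-12:40, 13:25-14:00, 15:25-16:05 (subtract 7h to convert from UTC+7).
Keanu in UTC: 06:40-08:25, 09:15-10:30, 10:40-11:10, 11:45-14:55 (subtract 7h to convert from UTC+7).
Gita in UTC: 06:50-08:25, 10:15-14:35, 15:55-16:45 (subtract 3h to convert from UTC+3).
Omar in UTC: 06:05-07:10, 07:40-08:45, 11:20-13:15 (subtract 3h to convert from UTC+3).
Pablo in UTC: 06:30-11:25, 11:30-15:10, 16:10-17:00 (subtract 7h to convert from UTC+7).
Xiulan in UTC: 06:30-08:15, 08:30-10:35, 14:25-15:35 (subtract 3h to convert from UTC+3).
Dmitri: free for 07:20-08:35. Zubin: not fully free for 07:20-08:35. Keanu: not fully free for 07:20-08:35. Gita: not fully free for 07:20-08:35. Omar: not fully free for 07:20-08:35. Pablo: free for 07:20-08:35. Xiulan: not fully free for 07:20-08:35.

Gita, Keanu, Omar, Xiulan, Zubin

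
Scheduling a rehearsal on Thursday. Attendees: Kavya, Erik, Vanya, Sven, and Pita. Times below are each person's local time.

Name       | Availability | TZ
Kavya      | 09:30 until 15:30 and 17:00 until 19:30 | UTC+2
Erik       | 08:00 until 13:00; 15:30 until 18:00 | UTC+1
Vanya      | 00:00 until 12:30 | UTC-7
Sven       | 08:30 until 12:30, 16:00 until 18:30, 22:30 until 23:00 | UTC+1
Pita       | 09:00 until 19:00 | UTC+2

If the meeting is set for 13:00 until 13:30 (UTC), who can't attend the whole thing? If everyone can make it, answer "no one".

Kavya in UTC: 07:30-13:30, 15:00-17:30 (subtract 2h to convert from UTC+2).
Erik in UTC: 07:00-12:00, 14:30-17:00 (subtract 1h to convert from UTC+1).
Vanya in UTC: 07:00-19:30 (add 7h to convert from UTC-7).
Sven in UTC: 07:30-11:30, 15:00-17:30, 21:30-22:00 (subtract 1h to convert from UTC+1).
Pita in UTC: 07:00-17:00 (subtract 2h to convert from UTC+2).
Kavya: free for 13:00-13:30. Erik: not fully free for 13:00-13:30. Vanya: free for 13:00-13:30. Sven: not fully free for 13:00-13:30. Pita: free for 13:00-13:30.

Erik, Sven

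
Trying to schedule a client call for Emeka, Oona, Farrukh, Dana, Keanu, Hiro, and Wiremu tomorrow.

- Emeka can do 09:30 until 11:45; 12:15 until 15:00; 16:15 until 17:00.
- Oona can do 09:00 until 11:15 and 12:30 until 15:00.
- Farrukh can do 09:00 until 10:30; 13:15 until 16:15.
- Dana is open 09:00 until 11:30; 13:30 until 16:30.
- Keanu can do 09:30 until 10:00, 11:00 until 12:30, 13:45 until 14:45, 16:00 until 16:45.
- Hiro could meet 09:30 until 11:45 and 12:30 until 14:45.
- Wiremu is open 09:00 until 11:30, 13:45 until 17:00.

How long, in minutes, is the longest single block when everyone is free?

Emeka ∩ Oona: 09:30-11:15, 12:30-15:00.
Emeka ∩ Oona ∩ Farrukh: 09:30-10:30, 13:15-15:00.
Emeka ∩ Oona ∩ Farrukh ∩ Dana: 09:30-10:30, 13:30-15:00.
Emeka ∩ Oona ∩ Farrukh ∩ Dana ∩ Keanu: 09:30-10:00, 13:45-14:45.
Emeka ∩ Oona ∩ Farrukh ∩ Dana ∩ Keanu ∩ Hiro: 09:30-10:00, 13:45-14:45.
Emeka ∩ Oona ∩ Farrukh ∩ Dana ∩ Keanu ∩ Hiro ∩ Wiremu: 09:30-10:00, 13:45-14:45.
The longest is 13:45-14:45 at 60 minutes.

60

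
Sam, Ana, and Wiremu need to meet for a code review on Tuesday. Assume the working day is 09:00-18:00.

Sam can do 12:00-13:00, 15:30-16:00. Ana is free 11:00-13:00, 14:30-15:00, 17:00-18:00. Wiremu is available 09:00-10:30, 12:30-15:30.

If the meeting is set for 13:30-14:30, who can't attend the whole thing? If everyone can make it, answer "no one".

Sam: not fully free for 13:30-14:30. Ana: not fully free for 13:30-14:30. Wiremu: free for 13:30-14:30.

Ana, Sam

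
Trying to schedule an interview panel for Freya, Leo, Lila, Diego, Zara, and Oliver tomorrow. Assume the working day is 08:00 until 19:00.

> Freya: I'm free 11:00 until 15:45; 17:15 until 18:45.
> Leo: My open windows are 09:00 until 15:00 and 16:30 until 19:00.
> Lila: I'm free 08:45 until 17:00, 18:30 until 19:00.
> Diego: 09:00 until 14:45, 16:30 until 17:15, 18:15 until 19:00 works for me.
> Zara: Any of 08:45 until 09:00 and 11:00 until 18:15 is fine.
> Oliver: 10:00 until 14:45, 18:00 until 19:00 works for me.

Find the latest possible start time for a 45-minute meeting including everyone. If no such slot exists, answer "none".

Freya ∩ Leo: 11:00-15:00, 17:15-18:45.
Freya ∩ Leo ∩ Lila: 11:00-15:00, 18:30-18:45.
Freya ∩ Leo ∩ Lila ∩ Diego: 11:00-14:45, 18:30-18:45.
Freya ∩ Leo ∩ Lila ∩ Diego ∩ Zara: 11:00-14:45.
Freya ∩ Leo ∩ Lila ∩ Diego ∩ Zara ∩ Oliver: 11:00-14:45.
Those are the intersection windows.
The last common window of at least 45 minutes is 11:00-14:45; a 45-minute meeting can start as late as 14:00 and still end by 14:45.

14:00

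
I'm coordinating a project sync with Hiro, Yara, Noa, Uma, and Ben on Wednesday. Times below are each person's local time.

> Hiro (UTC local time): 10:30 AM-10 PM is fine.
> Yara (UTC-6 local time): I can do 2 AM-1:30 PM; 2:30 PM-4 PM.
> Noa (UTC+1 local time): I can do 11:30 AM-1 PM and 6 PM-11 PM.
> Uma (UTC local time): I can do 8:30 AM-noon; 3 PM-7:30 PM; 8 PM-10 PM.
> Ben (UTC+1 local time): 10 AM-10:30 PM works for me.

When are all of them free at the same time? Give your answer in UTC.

10:30-12:00, 17:00-19:30, 20:30-21:30

Hiro in UTC: 10:30-22:00.
Yara in UTC: 08:00-19:30, 20:30-22:00 (add 6h to convert from UTC-6).
Noa in UTC: 10:30-12:00, 17:00-22:00 (subtract 1h to convert from UTC+1).
Uma in UTC: 08:30-12:00, 15:00-19:30, 20:00-22:00.
Ben in UTC: 09:00-21:30 (subtract 1h to convert from UTC+1).
Hiro ∩ Yara: 10:30-19:30, 20:30-22:00.
Hiro ∩ Yara ∩ Noa: 10:30-12:00, 17:00-19:30, 20:30-22:00.
Hiro ∩ Yara ∩ Noa ∩ Uma: 10:30-12:00, 17:00-19:30, 20:30-22:00.
Hiro ∩ Yara ∩ Noa ∩ Uma ∩ Ben: 10:30-12:00, 17:00-19:30, 20:30-21:30.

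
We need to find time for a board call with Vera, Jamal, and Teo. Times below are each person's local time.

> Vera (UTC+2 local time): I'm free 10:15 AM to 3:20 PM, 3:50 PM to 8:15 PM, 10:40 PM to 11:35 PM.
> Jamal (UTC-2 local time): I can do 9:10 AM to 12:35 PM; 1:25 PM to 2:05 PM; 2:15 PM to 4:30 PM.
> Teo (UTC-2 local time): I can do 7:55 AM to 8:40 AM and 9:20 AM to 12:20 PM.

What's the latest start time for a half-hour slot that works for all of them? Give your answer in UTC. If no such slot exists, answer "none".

Vera in UTC: 08:15-13:20, 13:50-18:15, 20:40-21:35 (subtract 2h to convert from UTC+2).
Jamal in UTC: 11:10-14:35, 15:25-16:05, 16:15-18:30 (add 2h to convert from UTC-2).
Teo in UTC: 09:55-10:40, 11:20-14:20 (add 2h to convert from UTC-2).
Vera ∩ Jamal: 11:10-13:20, 13:50-14:35, 15:25-16:05, 16:15-18:15.
Vera ∩ Jamal ∩ Teo: 11:20-13:20, 13:50-14:20.
The last common window of at least 30 minutes is 13:50-14:20; a 30-minute meeting can start as late as 13:50 and still end by 14:20.

13:50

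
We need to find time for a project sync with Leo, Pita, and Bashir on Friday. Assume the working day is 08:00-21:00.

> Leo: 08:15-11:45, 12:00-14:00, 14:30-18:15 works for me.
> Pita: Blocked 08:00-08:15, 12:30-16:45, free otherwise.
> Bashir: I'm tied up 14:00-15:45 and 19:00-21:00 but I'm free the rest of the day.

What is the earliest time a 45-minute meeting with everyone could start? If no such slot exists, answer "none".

Leo free: 08:15-11:45, 12:00-14:00, 14:30-18:15.
Pita free: 08:15-12:30, 16:45-21:00 (invert busy blocks within the working day).
Bashir free: 08:00-14:00, 15:45-19:00 (invert busy blocks within the working day).
Leo ∩ Pita: 08:15-11:45, 12:00-12:30, 16:45-18:15.
Leo ∩ Pita ∩ Bashir: 08:15-11:45, 12:00-12:30, 16:45-18:15.
The first common window of at least 45 minutes is 08:15-11:45, so the earliest start is 08:15.

08:15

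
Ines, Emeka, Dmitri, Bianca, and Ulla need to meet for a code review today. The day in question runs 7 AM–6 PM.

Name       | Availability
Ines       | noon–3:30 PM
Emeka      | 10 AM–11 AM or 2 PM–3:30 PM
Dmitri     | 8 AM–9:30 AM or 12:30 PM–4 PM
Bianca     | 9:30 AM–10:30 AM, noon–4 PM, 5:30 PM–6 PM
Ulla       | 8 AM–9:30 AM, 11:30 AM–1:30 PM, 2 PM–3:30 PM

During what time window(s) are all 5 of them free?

14:00-15:30

Ines ∩ Emeka: 14:00-15:30.
Ines ∩ Emeka ∩ Dmitri: 14:00-15:30.
Ines ∩ Emeka ∩ Dmitri ∩ Bianca: 14:00-15:30.
Ines ∩ Emeka ∩ Dmitri ∩ Bianca ∩ Ulla: 14:00-15:30.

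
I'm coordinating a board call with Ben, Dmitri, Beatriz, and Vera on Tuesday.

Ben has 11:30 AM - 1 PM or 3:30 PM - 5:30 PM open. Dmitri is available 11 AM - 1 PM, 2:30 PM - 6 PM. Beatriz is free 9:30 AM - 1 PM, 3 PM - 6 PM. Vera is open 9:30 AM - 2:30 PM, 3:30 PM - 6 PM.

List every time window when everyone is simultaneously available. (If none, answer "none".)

11:30-13:00, 15:30-17:30

Ben ∩ Dmitri: 11:30-13:00, 15:30-17:30.
Ben ∩ Dmitri ∩ Beatriz: 11:30-13:00, 15:30-17:30.
Ben ∩ Dmitri ∩ Beatriz ∩ Vera: 11:30-13:00, 15:30-17:30.
Those are the intersection windows.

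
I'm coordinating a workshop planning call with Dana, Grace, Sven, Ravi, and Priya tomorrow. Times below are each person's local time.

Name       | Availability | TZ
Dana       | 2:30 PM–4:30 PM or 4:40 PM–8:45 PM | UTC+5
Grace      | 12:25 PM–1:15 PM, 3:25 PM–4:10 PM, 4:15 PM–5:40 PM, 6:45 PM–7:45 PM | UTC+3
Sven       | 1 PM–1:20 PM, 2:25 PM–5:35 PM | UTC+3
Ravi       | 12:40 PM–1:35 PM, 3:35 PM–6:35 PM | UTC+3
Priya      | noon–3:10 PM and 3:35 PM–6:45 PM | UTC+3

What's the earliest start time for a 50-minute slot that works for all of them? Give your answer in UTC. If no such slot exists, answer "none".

13:15

Dana in UTC: 09:30-11:30, 11:40-15:45 (subtract 5h to convert from UTC+5).
Grace in UTC: 09:25-10:15, 12:25-13:10, 13:15-14:40, 15:45-16:45 (subtract 3h to convert from UTC+3).
Sven in UTC: 10:00-10:20, 11:25-14:35 (subtract 3h to convert from UTC+3).
Ravi in UTC: 09:40-10:35, 12:35-15:35 (subtract 3h to convert from UTC+3).
Priya in UTC: 09:00-12:10, 12:35-15:45 (subtract 3h to convert from UTC+3).
Dana ∩ Grace: 09:30-10:15, 12:25-13:10, 13:15-14:40.
Dana ∩ Grace ∩ Sven: 10:00-10:15, 12:25-13:10, 13:15-14:35.
Dana ∩ Grace ∩ Sven ∩ Ravi: 10:00-10:15, 12:35-13:10, 13:15-14:35.
Dana ∩ Grace ∩ Sven ∩ Ravi ∩ Priya: 10:00-10:15, 12:35-13:10, 13:15-14:35.
Those are the intersection windows.
The first common window of at least 50 minutes is 13:15-14:35, so the earliest start is 13:15.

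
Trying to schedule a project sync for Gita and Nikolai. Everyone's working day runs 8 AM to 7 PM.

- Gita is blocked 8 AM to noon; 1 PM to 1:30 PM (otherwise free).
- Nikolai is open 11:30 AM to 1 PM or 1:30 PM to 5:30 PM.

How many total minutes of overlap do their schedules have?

300

Gita free: 12:00-13:00, 13:30-19:00 (invert busy blocks within the working day).
Nikolai free: 11:30-13:00, 13:30-17:30.
Gita ∩ Nikolai: 12:00-13:00, 13:30-17:30.
Those are the intersection windows.
Summing the common windows: 60 + 240 = 300 minutes.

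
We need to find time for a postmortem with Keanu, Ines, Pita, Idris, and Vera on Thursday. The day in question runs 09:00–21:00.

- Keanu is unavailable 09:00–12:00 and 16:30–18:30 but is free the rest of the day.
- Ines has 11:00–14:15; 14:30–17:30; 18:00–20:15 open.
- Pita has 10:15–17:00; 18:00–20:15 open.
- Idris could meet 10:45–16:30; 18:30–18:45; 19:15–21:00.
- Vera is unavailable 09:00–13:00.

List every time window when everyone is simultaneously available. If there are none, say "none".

Keanu free: 12:00-16:30, 18:30-21:00 (invert busy blocks within the working day).
Ines free: 11:00-14:15, 14:30-17:30, 18:00-20:15.
Pita free: 10:15-17:00, 18:00-20:15.
Idris free: 10:45-16:30, 18:30-18:45, 19:15-21:00.
Vera free: 13:00-21:00 (invert busy blocks within the working day).
Keanu ∩ Ines: 12:00-14:15, 14:30-16:30, 18:30-20:15.
Keanu ∩ Ines ∩ Pita: 12:00-14:15, 14:30-16:30, 18:30-20:15.
Keanu ∩ Ines ∩ Pita ∩ Idris: 12:00-14:15, 14:30-16:30, 18:30-18:45, 19:15-20:15.
Keanu ∩ Ines ∩ Pita ∩ Idris ∩ Vera: 13:00-14:15, 14:30-16:30, 18:30-18:45, 19:15-20:15.

13:00-14:15, 14:30-16:30, 18:30-18:45, 19:15-20:15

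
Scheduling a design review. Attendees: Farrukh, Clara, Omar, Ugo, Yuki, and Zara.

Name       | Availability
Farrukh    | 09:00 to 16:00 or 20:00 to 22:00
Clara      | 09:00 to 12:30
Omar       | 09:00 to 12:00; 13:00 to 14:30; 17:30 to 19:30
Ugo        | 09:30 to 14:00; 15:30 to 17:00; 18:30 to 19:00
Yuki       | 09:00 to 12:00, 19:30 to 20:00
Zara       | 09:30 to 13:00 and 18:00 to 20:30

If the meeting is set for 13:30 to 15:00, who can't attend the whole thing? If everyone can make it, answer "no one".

Farrukh: free for 13:30-15:00. Clara: not fully free for 13:30-15:00. Omar: not fully free for 13:30-15:00. Ugo: not fully free for 13:30-15:00. Yuki: not fully free for 13:30-15:00. Zara: not fully free for 13:30-15:00.

Clara, Omar, Ugo, Yuki, Zara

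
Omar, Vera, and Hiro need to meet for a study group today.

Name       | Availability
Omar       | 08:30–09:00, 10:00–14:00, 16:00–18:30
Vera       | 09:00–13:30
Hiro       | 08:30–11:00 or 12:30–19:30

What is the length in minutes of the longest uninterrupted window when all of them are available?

Omar ∩ Vera: 10:00-13:30.
Omar ∩ Vera ∩ Hiro: 10:00-11:00, 12:30-13:30.
The longest is 10:00-11:00 at 60 minutes.

60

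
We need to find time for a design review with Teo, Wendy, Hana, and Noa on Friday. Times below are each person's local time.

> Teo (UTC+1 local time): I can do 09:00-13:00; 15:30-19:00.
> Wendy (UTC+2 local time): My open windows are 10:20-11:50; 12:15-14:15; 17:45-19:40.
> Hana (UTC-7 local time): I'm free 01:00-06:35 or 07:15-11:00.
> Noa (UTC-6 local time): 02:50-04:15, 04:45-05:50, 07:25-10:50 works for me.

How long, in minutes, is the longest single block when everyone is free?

65

Teo in UTC: 08:00-12:00, 14:30-18:00 (subtract 1h to convert from UTC+1).
Wendy in UTC: 08:20-09:50, 10:15-12:15, 15:45-17:40 (subtract 2h to convert from UTC+2).
Hana in UTC: 08:00-13:35, 14:15-18:00 (add 7h to convert from UTC-7).
Noa in UTC: 08:50-10:15, 10:45-11:50, 13:25-16:50 (add 6h to convert from UTC-6).
Teo ∩ Wendy: 08:20-09:50, 10:15-12:00, 15:45-17:40.
Teo ∩ Wendy ∩ Hana: 08:20-09:50, 10:15-12:00, 15:45-17:40.
Teo ∩ Wendy ∩ Hana ∩ Noa: 08:50-09:50, 10:45-11:50, 15:45-16:50.
Those are the intersection windows.
The longest is 10:45-11:50 at 65 minutes.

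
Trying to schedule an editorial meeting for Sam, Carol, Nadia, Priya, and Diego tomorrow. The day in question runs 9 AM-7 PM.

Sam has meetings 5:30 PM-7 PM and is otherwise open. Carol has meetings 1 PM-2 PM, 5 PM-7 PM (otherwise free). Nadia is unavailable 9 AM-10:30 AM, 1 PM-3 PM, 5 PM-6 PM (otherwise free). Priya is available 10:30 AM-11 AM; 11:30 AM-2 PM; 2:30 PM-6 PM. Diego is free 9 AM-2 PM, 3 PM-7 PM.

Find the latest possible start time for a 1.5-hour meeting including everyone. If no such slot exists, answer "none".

Sam free: 09:00-17:30 (invert busy blocks within the working day).
Carol free: 09:00-13:00, 14:00-17:00 (invert busy blocks within the working day).
Nadia free: 10:30-13:00, 15:00-17:00, 18:00-19:00 (invert busy blocks within the working day).
Priya free: 10:30-11:00, 11:30-14:00, 14:30-18:00.
Diego free: 09:00-14:00, 15:00-19:00.
Sam ∩ Carol: 09:00-13:00, 14:00-17:00.
Sam ∩ Carol ∩ Nadia: 10:30-13:00, 15:00-17:00.
Sam ∩ Carol ∩ Nadia ∩ Priya: 10:30-11:00, 11:30-13:00, 15:00-17:00.
Sam ∩ Carol ∩ Nadia ∩ Priya ∩ Diego: 10:30-11:00, 11:30-13:00, 15:00-17:00.
The last common window of at least 90 minutes is 15:00-17:00; a 90-minute meeting can start as late as 15:30 and still end by 17:00.

15:30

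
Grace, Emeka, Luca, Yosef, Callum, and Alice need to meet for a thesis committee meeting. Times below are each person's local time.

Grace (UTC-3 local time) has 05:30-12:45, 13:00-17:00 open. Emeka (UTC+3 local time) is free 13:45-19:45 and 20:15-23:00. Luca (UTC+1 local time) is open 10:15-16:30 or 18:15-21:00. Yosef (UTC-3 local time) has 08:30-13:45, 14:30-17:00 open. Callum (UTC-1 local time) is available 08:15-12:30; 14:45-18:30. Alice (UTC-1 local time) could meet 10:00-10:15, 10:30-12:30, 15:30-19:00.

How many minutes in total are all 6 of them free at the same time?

240

Grace in UTC: 08:30-15:45, 16:00-20:00 (add 3h to convert from UTC-3).
Emeka in UTC: 10:45-16:45, 17:15-20:00 (subtract 3h to convert from UTC+3).
Luca in UTC: 09:15-15:30, 17:15-20:00 (subtract 1h to convert from UTC+1).
Yosef in UTC: 11:30-16:45, 17:30-20:00 (add 3h to convert from UTC-3).
Callum in UTC: 09:15-13:30, 15:45-19:30 (add 1h to convert from UTC-1).
Alice in UTC: 11:00-11:15, 11:30-13:30, 16:30-20:00 (add 1h to convert from UTC-1).
Grace ∩ Emeka: 10:45-15:45, 16:00-16:45, 17:15-20:00.
Grace ∩ Emeka ∩ Luca: 10:45-15:30, 17:15-20:00.
Grace ∩ Emeka ∩ Luca ∩ Yosef: 11:30-15:30, 17:30-20:00.
Grace ∩ Emeka ∩ Luca ∩ Yosef ∩ Callum: 11:30-13:30, 17:30-19:30.
Grace ∩ Emeka ∩ Luca ∩ Yosef ∩ Callum ∩ Alice: 11:30-13:30, 17:30-19:30.
Summing the common windows: 120 + 120 = 240 minutes.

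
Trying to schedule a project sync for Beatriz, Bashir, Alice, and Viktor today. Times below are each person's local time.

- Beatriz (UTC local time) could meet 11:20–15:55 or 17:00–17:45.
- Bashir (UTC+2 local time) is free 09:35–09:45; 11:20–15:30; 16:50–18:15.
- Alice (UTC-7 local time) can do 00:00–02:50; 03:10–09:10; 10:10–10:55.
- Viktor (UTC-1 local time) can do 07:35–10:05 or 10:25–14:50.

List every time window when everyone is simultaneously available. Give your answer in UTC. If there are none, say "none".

11:25-13:30, 14:50-15:50

Beatriz in UTC: 11:20-15:55, 17:00-17:45.
Bashir in UTC: 07:35-07:45, 09:20-13:30, 14:50-16:15 (subtract 2h to convert from UTC+2).
Alice in UTC: 07:00-09:50, 10:10-16:10, 17:10-17:55 (add 7h to convert from UTC-7).
Viktor in UTC: 08:35-11:05, 11:25-15:50 (add 1h to convert from UTC-1).
Beatriz ∩ Bashir: 11:20-13:30, 14:50-15:55.
Beatriz ∩ Bashir ∩ Alice: 11:20-13:30, 14:50-15:55.
Beatriz ∩ Bashir ∩ Alice ∩ Viktor: 11:25-13:30, 14:50-15:50.
So the common availability across everyone is 11:25-13:30, 14:50-15:50.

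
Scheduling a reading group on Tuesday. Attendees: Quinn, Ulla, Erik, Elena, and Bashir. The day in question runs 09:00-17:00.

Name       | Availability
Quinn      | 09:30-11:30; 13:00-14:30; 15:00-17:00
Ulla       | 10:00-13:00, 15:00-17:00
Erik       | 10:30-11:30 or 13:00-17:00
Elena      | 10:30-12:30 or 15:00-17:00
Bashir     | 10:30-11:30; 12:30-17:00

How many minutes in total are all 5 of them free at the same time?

180

Quinn ∩ Ulla: 10:00-11:30, 15:00-17:00.
Quinn ∩ Ulla ∩ Erik: 10:30-11:30, 15:00-17:00.
Quinn ∩ Ulla ∩ Erik ∩ Elena: 10:30-11:30, 15:00-17:00.
Quinn ∩ Ulla ∩ Erik ∩ Elena ∩ Bashir: 10:30-11:30, 15:00-17:00.
Summing the common windows: 60 + 120 = 180 minutes.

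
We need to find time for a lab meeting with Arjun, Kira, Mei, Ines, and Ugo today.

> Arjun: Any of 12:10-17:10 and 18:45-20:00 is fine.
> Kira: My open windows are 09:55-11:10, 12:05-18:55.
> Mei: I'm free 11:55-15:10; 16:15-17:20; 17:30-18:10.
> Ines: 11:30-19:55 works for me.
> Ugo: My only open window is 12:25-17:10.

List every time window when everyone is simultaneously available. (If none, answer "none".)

12:25-15:10, 16:15-17:10

Arjun ∩ Kira: 12:10-17:10, 18:45-18:55.
Arjun ∩ Kira ∩ Mei: 12:10-15:10, 16:15-17:10.
Arjun ∩ Kira ∩ Mei ∩ Ines: 12:10-15:10, 16:15-17:10.
Arjun ∩ Kira ∩ Mei ∩ Ines ∩ Ugo: 12:25-15:10, 16:15-17:10.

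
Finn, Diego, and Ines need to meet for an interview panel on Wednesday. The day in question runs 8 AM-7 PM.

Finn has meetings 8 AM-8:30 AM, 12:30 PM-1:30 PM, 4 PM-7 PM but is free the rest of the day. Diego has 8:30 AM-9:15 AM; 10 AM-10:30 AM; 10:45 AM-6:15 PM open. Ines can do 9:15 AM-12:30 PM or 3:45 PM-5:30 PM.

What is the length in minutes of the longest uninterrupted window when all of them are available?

105

Finn free: 08:30-12:30, 13:30-16:00 (invert busy blocks within the working day).
Diego free: 08:30-09:15, 10:00-10:30, 10:45-18:15.
Ines free: 09:15-12:30, 15:45-17:30.
Finn ∩ Diego: 08:30-09:15, 10:00-10:30, 10:45-12:30, 13:30-16:00.
Finn ∩ Diego ∩ Ines: 10:00-10:30, 10:45-12:30, 15:45-16:00.
The longest is 10:45-12:30 at 105 minutes.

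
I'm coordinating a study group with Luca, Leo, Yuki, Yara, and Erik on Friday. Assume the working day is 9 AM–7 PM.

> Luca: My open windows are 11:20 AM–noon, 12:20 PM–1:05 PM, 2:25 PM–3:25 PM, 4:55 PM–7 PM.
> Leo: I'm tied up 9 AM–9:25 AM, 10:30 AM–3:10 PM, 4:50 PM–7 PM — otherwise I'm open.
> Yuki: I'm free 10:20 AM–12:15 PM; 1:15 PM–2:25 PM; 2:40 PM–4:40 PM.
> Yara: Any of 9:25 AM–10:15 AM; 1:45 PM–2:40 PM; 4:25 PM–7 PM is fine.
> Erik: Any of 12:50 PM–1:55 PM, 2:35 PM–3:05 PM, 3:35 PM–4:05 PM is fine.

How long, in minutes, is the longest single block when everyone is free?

0

Luca free: 11:20-12:00, 12:20-13:05, 14:25-15:25, 16:55-19:00.
Leo free: 09:25-10:30, 15:10-16:50 (invert busy blocks within the working day).
Yuki free: 10:20-12:15, 13:15-14:25, 14:40-16:40.
Yara free: 09:25-10:15, 13:45-14:40, 16:25-19:00.
Erik free: 12:50-13:55, 14:35-15:05, 15:35-16:05.
Luca ∩ Leo: 15:10-15:25.
Luca ∩ Leo ∩ Yuki: 15:10-15:25.
Luca ∩ Leo ∩ Yuki ∩ Yara: ∅.
Luca ∩ Leo ∩ Yuki ∩ Yara ∩ Erik: ∅.
There is no time when everyone is free.
No common window exists, so the longest block is 0 minutes.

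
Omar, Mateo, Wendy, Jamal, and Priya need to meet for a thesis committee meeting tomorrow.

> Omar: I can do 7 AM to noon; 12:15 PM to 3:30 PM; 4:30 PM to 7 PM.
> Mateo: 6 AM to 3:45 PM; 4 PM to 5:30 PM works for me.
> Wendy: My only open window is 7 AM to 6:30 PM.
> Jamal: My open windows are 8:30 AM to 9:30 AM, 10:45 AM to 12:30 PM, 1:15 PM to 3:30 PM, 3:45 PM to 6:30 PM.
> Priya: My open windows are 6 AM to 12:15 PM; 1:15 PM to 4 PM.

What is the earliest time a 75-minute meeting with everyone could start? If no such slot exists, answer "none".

10:45

Omar ∩ Mateo: 07:00-12:00, 12:15-15:30, 16:30-17:30.
Omar ∩ Mateo ∩ Wendy: 07:00-12:00, 12:15-15:30, 16:30-17:30.
Omar ∩ Mateo ∩ Wendy ∩ Jamal: 08:30-09:30, 10:45-12:00, 12:15-12:30, 13:15-15:30, 16:30-17:30.
Omar ∩ Mateo ∩ Wendy ∩ Jamal ∩ Priya: 08:30-09:30, 10:45-12:00, 13:15-15:30.
The first common window of at least 75 minutes is 10:45-12:00, so the earliest start is 10:45.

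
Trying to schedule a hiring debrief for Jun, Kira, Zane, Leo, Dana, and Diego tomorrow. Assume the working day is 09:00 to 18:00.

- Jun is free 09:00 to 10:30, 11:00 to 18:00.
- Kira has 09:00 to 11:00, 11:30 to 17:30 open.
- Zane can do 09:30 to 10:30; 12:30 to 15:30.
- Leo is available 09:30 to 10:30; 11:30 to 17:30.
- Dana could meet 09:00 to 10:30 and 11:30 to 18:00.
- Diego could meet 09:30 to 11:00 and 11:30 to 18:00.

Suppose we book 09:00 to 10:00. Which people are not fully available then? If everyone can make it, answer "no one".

Diego, Leo, Zane

Jun: free for 09:00-10:00. Kira: free for 09:00-10:00. Zane: not fully free for 09:00-10:00. Leo: not fully free for 09:00-10:00. Dana: free for 09:00-10:00. Diego: not fully free for 09:00-10:00.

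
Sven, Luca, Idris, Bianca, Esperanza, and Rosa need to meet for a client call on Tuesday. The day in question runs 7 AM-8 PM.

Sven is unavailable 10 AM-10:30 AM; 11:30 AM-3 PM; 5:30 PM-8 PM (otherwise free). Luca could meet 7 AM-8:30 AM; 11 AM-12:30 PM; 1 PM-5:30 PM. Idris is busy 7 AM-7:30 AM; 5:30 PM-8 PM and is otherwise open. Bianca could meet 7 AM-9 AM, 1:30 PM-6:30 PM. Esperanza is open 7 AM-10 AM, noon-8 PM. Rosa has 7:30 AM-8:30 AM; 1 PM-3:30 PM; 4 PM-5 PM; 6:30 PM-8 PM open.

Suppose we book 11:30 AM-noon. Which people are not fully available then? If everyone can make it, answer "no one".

Bianca, Esperanza, Rosa, Sven

Sven free: 07:00-10:00, 10:30-11:30, 15:00-17:30 (invert busy blocks within the working day).
Luca free: 07:00-08:30, 11:00-12:30, 13:00-17:30.
Idris free: 07:30-17:30 (invert busy blocks within the working day).
Bianca free: 07:00-09:00, 13:30-18:30.
Esperanza free: 07:00-10:00, 12:00-20:00.
Rosa free: 07:30-08:30, 13:00-15:30, 16:00-17:00, 18:30-20:00.
Sven: not fully free for 11:30-12:00. Luca: free for 11:30-12:00. Idris: free for 11:30-12:00. Bianca: not fully free for 11:30-12:00. Esperanza: not fully free for 11:30-12:00. Rosa: not fully free for 11:30-12:00.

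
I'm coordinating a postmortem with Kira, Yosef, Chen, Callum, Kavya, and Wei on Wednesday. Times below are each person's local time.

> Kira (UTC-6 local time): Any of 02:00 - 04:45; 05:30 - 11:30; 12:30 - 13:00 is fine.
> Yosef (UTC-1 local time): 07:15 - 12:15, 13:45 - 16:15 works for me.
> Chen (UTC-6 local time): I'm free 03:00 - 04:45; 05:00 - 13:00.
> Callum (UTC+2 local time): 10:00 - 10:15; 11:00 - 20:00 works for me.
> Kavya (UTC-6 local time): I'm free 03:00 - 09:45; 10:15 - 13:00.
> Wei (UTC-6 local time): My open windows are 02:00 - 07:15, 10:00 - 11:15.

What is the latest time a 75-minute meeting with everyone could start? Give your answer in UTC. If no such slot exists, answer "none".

12:00

Kira in UTC: 08:00-10:45, 11:30-17:30, 18:30-19:00 (add 6h to convert from UTC-6).
Yosef in UTC: 08:15-13:15, 14:45-17:15 (add 1h to convert from UTC-1).
Chen in UTC: 09:00-10:45, 11:00-19:00 (add 6h to convert from UTC-6).
Callum in UTC: 08:00-08:15, 09:00-18:00 (subtract 2h to convert from UTC+2).
Kavya in UTC: 09:00-15:45, 16:15-19:00 (add 6h to convert from UTC-6).
Wei in UTC: 08:00-13:15, 16:00-17:15 (add 6h to convert from UTC-6).
Kira ∩ Yosef: 08:15-10:45, 11:30-13:15, 14:45-17:15.
Kira ∩ Yosef ∩ Chen: 09:00-10:45, 11:30-13:15, 14:45-17:15.
Kira ∩ Yosef ∩ Chen ∩ Callum: 09:00-10:45, 11:30-13:15, 14:45-17:15.
Kira ∩ Yosef ∩ Chen ∩ Callum ∩ Kavya: 09:00-10:45, 11:30-13:15, 14:45-15:45, 16:15-17:15.
Kira ∩ Yosef ∩ Chen ∩ Callum ∩ Kavya ∩ Wei: 09:00-10:45, 11:30-13:15, 16:15-17:15.
So the common availability across everyone is 09:00-10:45, 11:30-13:15, 16:15-17:15.
The last common window of at least 75 minutes is 11:30-13:15; a 75-minute meeting can start as late as 12:00 and still end by 13:15.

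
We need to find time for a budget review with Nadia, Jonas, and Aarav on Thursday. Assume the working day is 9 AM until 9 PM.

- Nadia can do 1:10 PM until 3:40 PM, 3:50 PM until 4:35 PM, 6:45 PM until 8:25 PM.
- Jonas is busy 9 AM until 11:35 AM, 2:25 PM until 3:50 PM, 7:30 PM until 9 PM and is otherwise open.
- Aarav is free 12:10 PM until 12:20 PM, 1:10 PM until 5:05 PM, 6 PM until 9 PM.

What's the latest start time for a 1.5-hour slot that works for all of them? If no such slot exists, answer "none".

none

Nadia free: 13:10-15:40, 15:50-16:35, 18:45-20:25.
Jonas free: 11:35-14:25, 15:50-19:30 (invert busy blocks within the working day).
Aarav free: 12:10-12:20, 13:10-17:05, 18:00-21:00.
Nadia ∩ Jonas: 13:10-14:25, 15:50-16:35, 18:45-19:30.
Nadia ∩ Jonas ∩ Aarav: 13:10-14:25, 15:50-16:35, 18:45-19:30.
So the common availability across everyone is 13:10-14:25, 15:50-16:35, 18:45-19:30.
No common window is at least 90 minutes long.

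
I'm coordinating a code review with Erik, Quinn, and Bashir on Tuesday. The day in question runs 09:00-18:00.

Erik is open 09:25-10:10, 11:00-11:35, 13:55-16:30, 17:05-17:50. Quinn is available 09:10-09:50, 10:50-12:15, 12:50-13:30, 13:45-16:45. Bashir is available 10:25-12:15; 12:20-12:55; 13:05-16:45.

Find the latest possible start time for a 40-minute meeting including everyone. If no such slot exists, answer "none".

15:50

Erik ∩ Quinn: 09:25-09:50, 11:00-11:35, 13:55-16:30.
Erik ∩ Quinn ∩ Bashir: 11:00-11:35, 13:55-16:30.
Those are the intersection windows.
The last common window of at least 40 minutes is 13:55-16:30; a 40-minute meeting can start as late as 15:50 and still end by 16:30.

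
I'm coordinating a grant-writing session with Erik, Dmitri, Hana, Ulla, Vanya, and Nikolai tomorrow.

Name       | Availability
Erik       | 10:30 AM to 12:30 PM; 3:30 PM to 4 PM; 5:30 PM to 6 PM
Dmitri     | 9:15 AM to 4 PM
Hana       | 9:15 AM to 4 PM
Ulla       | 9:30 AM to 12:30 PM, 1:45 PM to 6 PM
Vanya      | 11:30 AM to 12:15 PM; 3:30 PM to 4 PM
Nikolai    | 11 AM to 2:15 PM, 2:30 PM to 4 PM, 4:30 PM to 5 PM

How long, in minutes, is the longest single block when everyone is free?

45

Erik ∩ Dmitri: 10:30-12:30, 15:30-16:00.
Erik ∩ Dmitri ∩ Hana: 10:30-12:30, 15:30-16:00.
Erik ∩ Dmitri ∩ Hana ∩ Ulla: 10:30-12:30, 15:30-16:00.
Erik ∩ Dmitri ∩ Hana ∩ Ulla ∩ Vanya: 11:30-12:15, 15:30-16:00.
Erik ∩ Dmitri ∩ Hana ∩ Ulla ∩ Vanya ∩ Nikolai: 11:30-12:15, 15:30-16:00.
The longest is 11:30-12:15 at 45 minutes.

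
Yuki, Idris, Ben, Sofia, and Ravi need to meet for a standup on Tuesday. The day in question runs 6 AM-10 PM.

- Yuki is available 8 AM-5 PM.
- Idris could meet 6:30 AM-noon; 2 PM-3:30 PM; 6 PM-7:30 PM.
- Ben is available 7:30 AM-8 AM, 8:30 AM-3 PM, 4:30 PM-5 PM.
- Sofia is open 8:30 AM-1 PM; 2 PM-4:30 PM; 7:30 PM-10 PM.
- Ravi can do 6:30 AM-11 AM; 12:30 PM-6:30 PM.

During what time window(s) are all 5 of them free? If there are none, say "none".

Yuki ∩ Idris: 08:00-12:00, 14:00-15:30.
Yuki ∩ Idris ∩ Ben: 08:30-12:00, 14:00-15:00.
Yuki ∩ Idris ∩ Ben ∩ Sofia: 08:30-12:00, 14:00-15:00.
Yuki ∩ Idris ∩ Ben ∩ Sofia ∩ Ravi: 08:30-11:00, 14:00-15:00.
So the common availability across everyone is 08:30-11:00, 14:00-15:00.

08:30-11:00, 14:00-15:00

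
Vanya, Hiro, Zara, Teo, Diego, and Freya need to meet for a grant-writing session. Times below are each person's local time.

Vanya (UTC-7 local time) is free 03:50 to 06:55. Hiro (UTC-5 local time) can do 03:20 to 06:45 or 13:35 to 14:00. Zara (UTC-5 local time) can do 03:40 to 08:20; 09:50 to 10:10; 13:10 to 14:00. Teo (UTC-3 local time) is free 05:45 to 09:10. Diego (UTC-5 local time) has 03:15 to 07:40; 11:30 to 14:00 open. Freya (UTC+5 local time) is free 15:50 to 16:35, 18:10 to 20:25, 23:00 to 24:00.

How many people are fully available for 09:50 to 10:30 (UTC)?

4

Vanya in UTC: 10:50-13:55 (add 7h to convert from UTC-7).
Hiro in UTC: 08:20-11:45, 18:35-19:00 (add 5h to convert from UTC-5).
Zara in UTC: 08:40-13:20, 14:50-15:10, 18:10-19:00 (add 5h to convert from UTC-5).
Teo in UTC: 08:45-12:10 (add 3h to convert from UTC-3).
Diego in UTC: 08:15-12:40, 16:30-19:00 (add 5h to convert from UTC-5).
Freya in UTC: 10:50-11:35, 13:10-15:25, 18:00-19:00 (subtract 5h to convert from UTC+5).
Hiro, Zara, Teo, and Diego can make the full 09:50-10:30 slot — that's 4.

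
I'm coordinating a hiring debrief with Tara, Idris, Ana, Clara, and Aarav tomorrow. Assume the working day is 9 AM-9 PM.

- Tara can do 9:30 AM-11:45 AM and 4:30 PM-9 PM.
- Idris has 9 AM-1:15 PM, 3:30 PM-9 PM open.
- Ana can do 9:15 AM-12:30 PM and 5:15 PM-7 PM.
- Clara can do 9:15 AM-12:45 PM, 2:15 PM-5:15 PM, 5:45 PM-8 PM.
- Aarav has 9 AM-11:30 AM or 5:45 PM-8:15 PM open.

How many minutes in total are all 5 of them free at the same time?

195

Tara ∩ Idris: 09:30-11:45, 16:30-21:00.
Tara ∩ Idris ∩ Ana: 09:30-11:45, 17:15-19:00.
Tara ∩ Idris ∩ Ana ∩ Clara: 09:30-11:45, 17:45-19:00.
Tara ∩ Idris ∩ Ana ∩ Clara ∩ Aarav: 09:30-11:30, 17:45-19:00.
Summing the common windows: 120 + 75 = 195 minutes.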